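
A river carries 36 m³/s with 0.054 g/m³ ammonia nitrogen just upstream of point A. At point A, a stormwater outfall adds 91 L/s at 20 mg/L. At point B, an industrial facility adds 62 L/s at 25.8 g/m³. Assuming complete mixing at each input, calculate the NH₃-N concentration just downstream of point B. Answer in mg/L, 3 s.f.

91 L/s = 0.091 m³/s.
After input A: C = (36·0.054 + 0.091·20) / 36.09 = 0.1043 mg/L.
62 L/s = 0.062 m³/s.
After input B: C = (36.09·0.1043 + 0.062·25.8) / 36.15 = 0.1484 mg/L.

0.148 mg/L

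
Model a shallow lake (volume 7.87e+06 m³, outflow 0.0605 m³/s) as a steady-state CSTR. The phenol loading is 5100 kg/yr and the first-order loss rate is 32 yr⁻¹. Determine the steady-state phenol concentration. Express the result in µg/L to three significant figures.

Outflow Q = 0.0605 m³/s × 3.156e+07 s/yr = 1.909e+06 m³/yr.
Steady-state CSTR mass balance: W = Q·C + k·V·C, so C = W/(Q + kV).
Q + kV = 1.909e+06 + 32·7.87e+06 = 2.537e+08 m³/yr.
C = 5100/2.537e+08 = 2.01e-05 kg/m³ = 0.0201 mg/L = 20.1 µg/L.

20.1 µg/L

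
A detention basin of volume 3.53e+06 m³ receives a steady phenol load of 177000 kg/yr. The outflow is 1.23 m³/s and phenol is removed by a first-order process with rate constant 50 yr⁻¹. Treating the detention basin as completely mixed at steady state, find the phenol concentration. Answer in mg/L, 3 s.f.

Outflow Q = 1.23 m³/s × 3.156e+07 s/yr = 3.882e+07 m³/yr.
Steady-state CSTR mass balance: W = Q·C + k·V·C, so C = W/(Q + kV).
Q + kV = 3.882e+07 + 50·3.53e+06 = 2.153e+08 m³/yr.
C = 177000/2.153e+08 = 0.000822 kg/m³ = 0.822 mg/L.

0.822 mg/L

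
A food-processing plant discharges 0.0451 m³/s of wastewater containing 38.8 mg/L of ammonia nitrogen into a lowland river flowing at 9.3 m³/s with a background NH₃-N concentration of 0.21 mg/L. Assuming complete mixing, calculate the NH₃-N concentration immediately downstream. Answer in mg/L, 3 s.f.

0.396 mg/L

By mass balance at complete mixing, C = (0.0451·38.8 + 9.3·0.21) / (0.0451 + 9.3) = 3.703/9.345 = 0.3962 mg/L.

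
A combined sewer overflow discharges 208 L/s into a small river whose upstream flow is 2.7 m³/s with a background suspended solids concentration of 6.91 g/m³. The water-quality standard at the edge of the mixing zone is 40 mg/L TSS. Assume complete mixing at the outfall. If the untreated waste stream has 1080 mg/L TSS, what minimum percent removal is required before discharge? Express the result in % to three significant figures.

208 L/s = 0.208 m³/s.
Mass balance: 40·2.908 = 0.208·Cₑ + 2.7·6.91.
Cₑ = (116.3 − 18.66) / 0.208 = 469.5 mg/L.
Required removal = 1 − 469.5/1080 = 56.52 %.

56.5 %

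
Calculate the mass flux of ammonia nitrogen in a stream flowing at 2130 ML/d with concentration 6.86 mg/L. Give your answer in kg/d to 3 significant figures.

2130 ML/d = 24.65 m³/s.
Mass flux = Q·C = 24.65 m³/s × 6.86 g/m³ = 169.1 g/s.
= 169.1 g/s × 86.4 = 1.461e+04 kg/d.

14600 kg/d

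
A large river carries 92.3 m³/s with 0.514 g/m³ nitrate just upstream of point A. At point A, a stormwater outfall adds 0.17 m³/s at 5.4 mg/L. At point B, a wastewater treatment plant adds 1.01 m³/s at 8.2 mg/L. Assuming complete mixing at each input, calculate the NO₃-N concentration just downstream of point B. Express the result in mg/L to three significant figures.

0.606 mg/L

After input A: C = (92.3·0.514 + 0.17·5.4) / 92.47 = 0.523 mg/L.
After input B: C = (92.47·0.523 + 1.01·8.2) / 93.48 = 0.6059 mg/L.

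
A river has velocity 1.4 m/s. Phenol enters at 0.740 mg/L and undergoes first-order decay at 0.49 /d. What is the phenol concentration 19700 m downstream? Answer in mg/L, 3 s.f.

0.683 mg/L

Travel time t = 19700 m / 1.4 m/s = 1.97e+04/1.4 = 1.407e+04 s = 0.1629 d.
First-order decay: C = 0.740·exp(−0.49·0.1629) = 0.740·0.9233 = 0.6832 mg/L.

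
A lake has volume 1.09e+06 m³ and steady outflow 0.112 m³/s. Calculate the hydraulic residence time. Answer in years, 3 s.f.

Q = 0.112 m³/s × 3.156e+07 s/yr = 3.534e+06 m³/yr.
Hydraulic residence time τ = V/Q = 1.09e+06/3.534e+06 = 0.3084 yr.

0.308 yr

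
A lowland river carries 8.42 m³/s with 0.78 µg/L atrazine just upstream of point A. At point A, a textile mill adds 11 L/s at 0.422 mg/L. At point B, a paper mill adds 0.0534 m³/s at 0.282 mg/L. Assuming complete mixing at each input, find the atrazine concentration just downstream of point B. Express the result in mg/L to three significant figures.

0.00310 mg/L

0.78 µg/L = 0.00078 mg/L.
11 L/s = 0.011 m³/s.
After input A: C = (8.42·0.00078 + 0.011·0.422) / 8.431 = 0.00133 mg/L.
After input B: C = (8.431·0.00133 + 0.0534·0.282) / 8.484 = 0.003096 mg/L.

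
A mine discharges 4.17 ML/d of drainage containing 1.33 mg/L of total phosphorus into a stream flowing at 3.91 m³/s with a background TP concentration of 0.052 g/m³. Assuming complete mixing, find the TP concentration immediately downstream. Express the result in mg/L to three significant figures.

0.0676 mg/L

4.17 ML/d = 0.04826 m³/s.
Flow-weighted mixing gives C = (0.04826·1.33 + 3.91·0.052) / (0.04826 + 3.91) = 0.2675/3.958 = 0.06758 mg/L.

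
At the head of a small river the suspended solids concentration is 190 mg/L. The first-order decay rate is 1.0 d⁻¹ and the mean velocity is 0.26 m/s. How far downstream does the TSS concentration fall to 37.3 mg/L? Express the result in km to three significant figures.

36.6 km

From C = C₀·e^(−kt), t = ln(C₀/C)/k = ln(190/37.3)/1.0 = 1.628/1.0 = 1.628 d.
Distance = v·t = 0.26 m/s × 1.407e+05 s = 3.657e+04 m = 36.57 km.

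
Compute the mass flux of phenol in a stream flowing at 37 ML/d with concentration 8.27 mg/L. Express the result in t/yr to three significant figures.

112 t/yr

37 ML/d = 0.4282 m³/s.
Mass flux = Q·C = 0.4282 m³/s × 8.27 g/m³ = 3.542 g/s.
= 3.542 g/s × 31.56 = 111.8 t/yr.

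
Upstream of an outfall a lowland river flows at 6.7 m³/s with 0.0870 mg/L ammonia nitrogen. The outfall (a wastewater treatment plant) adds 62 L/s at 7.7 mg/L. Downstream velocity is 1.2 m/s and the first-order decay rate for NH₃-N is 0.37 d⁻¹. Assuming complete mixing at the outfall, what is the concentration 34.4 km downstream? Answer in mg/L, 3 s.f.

62 L/s = 0.062 m³/s.
After complete mixing, C₀ = (0.062·7.7 + 6.7·0.087) / 6.762 = 0.1568 mg/L.
Travel time t = 3.44e+04 m / 1.2 m/s = 2.867e+04 s = 0.3318 d.
C = 0.1568·exp(−0.37·0.3318) = 0.1568·0.8845 = 0.1387 mg/L.

0.139 mg/L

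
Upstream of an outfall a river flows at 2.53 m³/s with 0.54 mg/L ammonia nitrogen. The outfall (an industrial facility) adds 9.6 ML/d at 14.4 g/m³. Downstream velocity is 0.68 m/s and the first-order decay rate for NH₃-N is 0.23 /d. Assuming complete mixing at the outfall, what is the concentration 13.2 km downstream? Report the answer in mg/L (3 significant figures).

9.6 ML/d = 0.1111 m³/s.
After complete mixing, C₀ = (0.1111·14.4 + 2.53·0.54) / 2.641 = 1.123 mg/L.
Travel time t = 1.32e+04 m / 0.68 m/s = 1.941e+04 s = 0.2247 d.
C = 1.123·exp(−0.23·0.2247) = 1.123·0.9496 = 1.067 mg/L.

1.07 mg/L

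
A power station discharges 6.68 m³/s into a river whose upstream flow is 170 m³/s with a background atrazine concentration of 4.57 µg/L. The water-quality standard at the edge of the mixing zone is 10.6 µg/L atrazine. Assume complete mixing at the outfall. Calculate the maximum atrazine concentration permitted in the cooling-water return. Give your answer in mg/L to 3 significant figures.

4.57 µg/L = 0.00457 mg/L.
10.6 µg/L = 0.0106 mg/L.
Mass balance: 0.0106·176.7 = 6.68·Cₑ + 170·0.00457.
Cₑ = (1.873 − 0.7769) / 6.68 = 0.1641 mg/L.

0.164 mg/L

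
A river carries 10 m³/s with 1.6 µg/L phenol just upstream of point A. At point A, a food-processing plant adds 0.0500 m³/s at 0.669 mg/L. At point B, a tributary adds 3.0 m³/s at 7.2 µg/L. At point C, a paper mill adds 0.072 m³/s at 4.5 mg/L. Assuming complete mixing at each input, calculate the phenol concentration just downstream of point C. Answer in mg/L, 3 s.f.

0.0301 mg/L

1.6 µg/L = 0.0016 mg/L.
After input A: C = (10·0.0016 + 0.05·0.669) / 10.05 = 0.00492 mg/L.
7.2 µg/L = 0.0072 mg/L.
After input B: C = (10.05·0.00492 + 3·0.0072) / 13.05 = 0.005444 mg/L.
After input C: C = (13.05·0.005444 + 0.072·4.5) / 13.12 = 0.03011 mg/L.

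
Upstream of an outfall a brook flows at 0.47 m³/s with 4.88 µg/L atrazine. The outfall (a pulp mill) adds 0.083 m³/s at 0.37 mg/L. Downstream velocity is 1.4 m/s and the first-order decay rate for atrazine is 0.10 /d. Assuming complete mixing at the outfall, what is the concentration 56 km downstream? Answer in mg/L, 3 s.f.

0.0570 mg/L

4.88 µg/L = 0.00488 mg/L.
After complete mixing, C₀ = (0.083·0.37 + 0.47·0.00488) / 0.553 = 0.05968 mg/L.
Travel time t = 5.6e+04 m / 1.4 m/s = 4e+04 s = 0.463 d.
C = 0.05968·exp(−0.10·0.463) = 0.05968·0.9548 = 0.05698 mg/L.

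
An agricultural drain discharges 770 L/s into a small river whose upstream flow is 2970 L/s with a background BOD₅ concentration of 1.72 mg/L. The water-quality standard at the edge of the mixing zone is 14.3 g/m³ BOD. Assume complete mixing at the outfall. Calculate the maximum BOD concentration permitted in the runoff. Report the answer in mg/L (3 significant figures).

770 L/s = 0.77 m³/s.
2970 L/s = 2.97 m³/s.
Mass balance: 14.3·3.74 = 0.77·Cₑ + 2.97·1.72.
Cₑ = (53.48 − 5.108) / 0.77 = 62.82 mg/L.

62.8 mg/L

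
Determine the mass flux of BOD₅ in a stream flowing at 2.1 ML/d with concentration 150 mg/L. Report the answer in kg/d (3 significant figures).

2.1 ML/d = 0.02431 m³/s.
Mass flux = Q·C = 0.02431 m³/s × 150 g/m³ = 3.646 g/s.
= 3.646 g/s × 86.4 = 315 kg/d.

315 kg/d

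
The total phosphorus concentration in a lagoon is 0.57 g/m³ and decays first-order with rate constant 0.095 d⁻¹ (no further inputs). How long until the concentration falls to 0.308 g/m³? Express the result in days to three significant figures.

6.48 d

t = ln(C₀/C)/k = ln(0.57/0.308)/0.095 = 0.6155/0.095 = 6.479 d.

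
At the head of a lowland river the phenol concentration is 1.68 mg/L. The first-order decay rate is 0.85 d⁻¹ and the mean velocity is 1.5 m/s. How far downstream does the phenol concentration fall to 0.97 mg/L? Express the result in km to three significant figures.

From C = C₀·e^(−kt), t = ln(C₀/C)/k = ln(1.68/0.97)/0.85 = 0.5493/0.85 = 0.6462 d.
Distance = v·t = 1.5 m/s × 5.583e+04 s = 8.374e+04 m = 83.74 km.

83.7 km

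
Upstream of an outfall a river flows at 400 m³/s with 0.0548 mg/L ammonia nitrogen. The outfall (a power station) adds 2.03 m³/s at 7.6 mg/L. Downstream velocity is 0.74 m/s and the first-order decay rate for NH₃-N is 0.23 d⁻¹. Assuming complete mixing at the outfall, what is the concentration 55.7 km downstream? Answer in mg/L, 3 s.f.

0.0760 mg/L

After complete mixing, C₀ = (2.03·7.6 + 400·0.0548) / 402 = 0.0929 mg/L.
Travel time t = 5.57e+04 m / 0.74 m/s = 7.527e+04 s = 0.8712 d.
C = 0.0929·exp(−0.23·0.8712) = 0.0929·0.8184 = 0.07603 mg/L.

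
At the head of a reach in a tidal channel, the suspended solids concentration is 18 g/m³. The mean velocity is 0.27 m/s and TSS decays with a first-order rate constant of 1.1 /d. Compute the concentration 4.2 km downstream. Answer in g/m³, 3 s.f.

14.8 g/m³

Travel time t = 4.2 km / 0.27 m/s = 4200/0.27 = 1.556e+04 s = 0.18 d.
First-order decay: C = 18·exp(−1.1·0.18) = 18·0.8203 = 14.77 g/m³.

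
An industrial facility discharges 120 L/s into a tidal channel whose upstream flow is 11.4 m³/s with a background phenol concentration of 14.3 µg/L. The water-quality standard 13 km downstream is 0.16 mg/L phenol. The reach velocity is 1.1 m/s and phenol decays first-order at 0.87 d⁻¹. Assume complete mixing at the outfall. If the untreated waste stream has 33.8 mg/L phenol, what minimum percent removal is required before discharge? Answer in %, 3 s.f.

120 L/s = 0.12 m³/s.
14.3 µg/L = 0.0143 mg/L.
Travel time to the compliance point: t = 1.3e+04/1.1 = 1.182e+04 s = 0.1368 d; decay factor exp(−0.87·0.1368) = 0.8878.
So the concentration just after mixing may be at most 0.16/0.8878 = 0.1802 mg/L.
Mass balance: 0.1802·11.52 = 0.12·Cₑ + 11.4·0.0143.
Cₑ = (2.076 − 0.163) / 0.12 = 15.94 mg/L.
Required removal = 1 − 15.94/33.8 = 52.83 %.

52.8 %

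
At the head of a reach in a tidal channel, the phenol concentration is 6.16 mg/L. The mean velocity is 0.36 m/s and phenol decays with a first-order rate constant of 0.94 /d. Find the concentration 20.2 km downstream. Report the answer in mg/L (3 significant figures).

Travel time t = 20.2 km / 0.36 m/s = 2.02e+04/0.36 = 5.611e+04 s = 0.6494 d.
First-order decay: C = 6.16·exp(−0.94·0.6494) = 6.16·0.5431 = 3.345 mg/L.

3.35 mg/L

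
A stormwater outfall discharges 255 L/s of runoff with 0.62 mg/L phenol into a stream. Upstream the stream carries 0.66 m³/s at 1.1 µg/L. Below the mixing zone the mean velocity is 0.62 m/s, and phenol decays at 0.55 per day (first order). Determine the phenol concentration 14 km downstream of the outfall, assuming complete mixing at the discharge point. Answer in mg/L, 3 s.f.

0.150 mg/L

255 L/s = 0.255 m³/s.
1.1 µg/L = 0.0011 mg/L.
After complete mixing, C₀ = (0.255·0.62 + 0.66·0.0011) / 0.915 = 0.1736 mg/L.
Travel time t = 1.4e+04 m / 0.62 m/s = 2.258e+04 s = 0.2614 d.
C = 0.1736·exp(−0.55·0.2614) = 0.1736·0.8661 = 0.1503 mg/L.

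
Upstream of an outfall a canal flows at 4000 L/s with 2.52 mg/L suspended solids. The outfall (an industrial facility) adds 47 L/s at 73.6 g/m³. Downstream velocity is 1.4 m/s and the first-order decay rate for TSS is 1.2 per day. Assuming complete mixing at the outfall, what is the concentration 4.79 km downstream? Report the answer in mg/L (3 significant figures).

3.19 mg/L

47 L/s = 0.047 m³/s.
4000 L/s = 4 m³/s.
After complete mixing, C₀ = (0.047·73.6 + 4·2.52) / 4.047 = 3.345 mg/L.
Travel time t = 4790 m / 1.4 m/s = 3421 s = 0.0396 d.
C = 3.345·exp(−1.2·0.0396) = 3.345·0.9536 = 3.19 mg/L.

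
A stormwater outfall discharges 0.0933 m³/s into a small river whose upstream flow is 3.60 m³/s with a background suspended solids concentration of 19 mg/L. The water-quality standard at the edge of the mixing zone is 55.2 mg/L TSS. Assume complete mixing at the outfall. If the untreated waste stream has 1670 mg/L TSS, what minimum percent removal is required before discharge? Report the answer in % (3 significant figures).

13.1 %

Mass balance: 55.2·3.693 = 0.0933·Cₑ + 3.6·19.
Cₑ = (203.9 − 68.4) / 0.0933 = 1452 mg/L.
Required removal = 1 − 1452/1670 = 13.05 %.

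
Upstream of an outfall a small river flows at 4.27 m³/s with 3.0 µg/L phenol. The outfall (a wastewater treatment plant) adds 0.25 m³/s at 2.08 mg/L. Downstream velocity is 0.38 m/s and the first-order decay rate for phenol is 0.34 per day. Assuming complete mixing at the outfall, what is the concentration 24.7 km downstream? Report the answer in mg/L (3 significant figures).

0.0913 mg/L

3.0 µg/L = 0.003 mg/L.
After complete mixing, C₀ = (0.25·2.08 + 4.27·0.003) / 4.52 = 0.1179 mg/L.
Travel time t = 2.47e+04 m / 0.38 m/s = 6.5e+04 s = 0.7523 d.
C = 0.1179·exp(−0.34·0.7523) = 0.1179·0.7743 = 0.09127 mg/L.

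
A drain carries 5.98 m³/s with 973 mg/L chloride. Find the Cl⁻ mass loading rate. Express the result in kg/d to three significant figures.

503000 kg/d

Mass flux = Q·C = 5.98 m³/s × 973 g/m³ = 5819 g/s.
= 5819 g/s × 86.4 = 5.027e+05 kg/d.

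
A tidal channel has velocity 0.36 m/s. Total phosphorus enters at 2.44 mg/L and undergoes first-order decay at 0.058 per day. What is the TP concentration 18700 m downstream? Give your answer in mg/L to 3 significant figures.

Travel time t = 18700 m / 0.36 m/s = 1.87e+04/0.36 = 5.194e+04 s = 0.6012 d.
First-order decay: C = 2.44·exp(−0.058·0.6012) = 2.44·0.9657 = 2.356 mg/L.

2.36 mg/L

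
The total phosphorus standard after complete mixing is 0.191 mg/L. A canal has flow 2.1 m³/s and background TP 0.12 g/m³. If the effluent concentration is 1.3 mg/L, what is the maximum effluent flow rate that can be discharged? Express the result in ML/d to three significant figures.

11.6 ML/d

Mass balance at complete mixing: C_std·(Q_w + Q_r) = Q_w·C_e + Q_r·C_b.
Rearranging, Q_w = Q_r·(C_std − C_b)/(C_e − C_std) = 2.1·(0.191 − 0.12) / (1.3 − 0.191) = 0.1344 m³/s.
= 11.62 ML/d.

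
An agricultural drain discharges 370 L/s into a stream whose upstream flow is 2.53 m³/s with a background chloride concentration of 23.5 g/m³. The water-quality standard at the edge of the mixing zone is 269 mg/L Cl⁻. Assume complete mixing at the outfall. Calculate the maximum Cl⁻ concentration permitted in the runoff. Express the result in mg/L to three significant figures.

1950 mg/L

370 L/s = 0.37 m³/s.
Mass balance: 269·2.9 = 0.37·Cₑ + 2.53·23.5.
Cₑ = (780.1 − 59.45) / 0.37 = 1948 mg/L.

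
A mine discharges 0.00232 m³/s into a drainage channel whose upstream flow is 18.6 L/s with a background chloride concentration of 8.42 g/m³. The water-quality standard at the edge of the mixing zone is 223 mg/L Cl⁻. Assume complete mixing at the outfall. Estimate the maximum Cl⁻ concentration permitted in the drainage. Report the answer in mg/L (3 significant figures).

18.6 L/s = 0.0186 m³/s.
Mass balance: 223·0.02092 = 0.00232·Cₑ + 0.0186·8.42.
Cₑ = (4.665 − 0.1566) / 0.00232 = 1943 mg/L.

1940 mg/L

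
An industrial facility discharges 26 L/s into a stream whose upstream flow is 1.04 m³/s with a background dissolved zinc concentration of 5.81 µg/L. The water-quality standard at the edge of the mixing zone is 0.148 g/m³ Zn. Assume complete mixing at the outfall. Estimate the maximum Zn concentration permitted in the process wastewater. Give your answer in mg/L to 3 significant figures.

5.84 mg/L

26 L/s = 0.026 m³/s.
5.81 µg/L = 0.00581 mg/L.
Mass balance: 0.148·1.066 = 0.026·Cₑ + 1.04·0.00581.
Cₑ = (0.1578 − 0.006042) / 0.026 = 5.836 mg/L.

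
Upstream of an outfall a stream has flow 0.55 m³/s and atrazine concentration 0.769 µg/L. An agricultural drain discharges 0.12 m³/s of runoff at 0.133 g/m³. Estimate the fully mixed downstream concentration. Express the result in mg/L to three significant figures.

0.769 µg/L = 0.000769 mg/L.
Flow-weighted mixing gives C = (0.12·0.133 + 0.55·0.000769) / (0.12 + 0.55) = 0.01638/0.67 = 0.02445 mg/L.

0.0245 mg/L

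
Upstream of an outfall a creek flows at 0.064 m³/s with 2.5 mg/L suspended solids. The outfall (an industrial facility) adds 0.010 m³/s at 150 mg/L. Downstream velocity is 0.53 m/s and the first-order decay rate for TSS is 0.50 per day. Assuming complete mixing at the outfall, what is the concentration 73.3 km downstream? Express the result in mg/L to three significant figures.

10.1 mg/L

After complete mixing, C₀ = (0.01·150 + 0.064·2.5) / 0.074 = 22.43 mg/L.
Travel time t = 7.33e+04 m / 0.53 m/s = 1.383e+05 s = 1.601 d.
C = 22.43·exp(−0.50·1.601) = 22.43·0.4492 = 10.08 mg/L.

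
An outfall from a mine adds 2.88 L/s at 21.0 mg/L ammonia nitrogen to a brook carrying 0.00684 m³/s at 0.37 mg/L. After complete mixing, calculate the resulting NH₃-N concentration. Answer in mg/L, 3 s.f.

6.48 mg/L

2.88 L/s = 0.00288 m³/s.
By mass balance at complete mixing, C = (0.00288·21 + 0.00684·0.37) / (0.00288 + 0.00684) = 0.06301/0.00972 = 6.483 mg/L.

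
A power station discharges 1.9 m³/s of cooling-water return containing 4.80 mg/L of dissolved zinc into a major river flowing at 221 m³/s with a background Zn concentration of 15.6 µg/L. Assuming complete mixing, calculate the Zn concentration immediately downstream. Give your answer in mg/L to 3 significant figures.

15.6 µg/L = 0.0156 mg/L.
Conservation of mass across the mixing zone: C = (1.9·4.8 + 221·0.0156) / (1.9 + 221) = 12.57/222.9 = 0.05638 mg/L.

0.0564 mg/L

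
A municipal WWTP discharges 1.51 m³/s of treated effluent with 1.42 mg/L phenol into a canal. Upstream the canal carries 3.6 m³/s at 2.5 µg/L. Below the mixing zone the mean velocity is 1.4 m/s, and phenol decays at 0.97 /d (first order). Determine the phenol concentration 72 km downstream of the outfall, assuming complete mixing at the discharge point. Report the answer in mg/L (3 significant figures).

0.237 mg/L

2.5 µg/L = 0.0025 mg/L.
After complete mixing, C₀ = (1.51·1.42 + 3.6·0.0025) / 5.11 = 0.4214 mg/L.
Travel time t = 7.2e+04 m / 1.4 m/s = 5.143e+04 s = 0.5952 d.
C = 0.4214·exp(−0.97·0.5952) = 0.4214·0.5614 = 0.2365 mg/L.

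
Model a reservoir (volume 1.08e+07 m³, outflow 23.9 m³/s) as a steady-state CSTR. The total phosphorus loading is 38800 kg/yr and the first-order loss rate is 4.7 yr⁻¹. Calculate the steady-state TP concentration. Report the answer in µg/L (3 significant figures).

48.2 µg/L

Outflow Q = 23.9 m³/s × 3.156e+07 s/yr = 7.542e+08 m³/yr.
Steady-state CSTR mass balance: W = Q·C + k·V·C, so C = W/(Q + kV).
Q + kV = 7.542e+08 + 4.7·1.08e+07 = 8.05e+08 m³/yr.
C = 38800/8.05e+08 = 4.82e-05 kg/m³ = 0.0482 mg/L = 48.2 µg/L.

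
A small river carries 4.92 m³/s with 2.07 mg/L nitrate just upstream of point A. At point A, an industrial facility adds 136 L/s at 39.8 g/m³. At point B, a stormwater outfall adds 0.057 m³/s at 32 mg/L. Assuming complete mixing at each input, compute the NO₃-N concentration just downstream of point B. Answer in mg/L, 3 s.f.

3.41 mg/L

136 L/s = 0.136 m³/s.
After input A: C = (4.92·2.07 + 0.136·39.8) / 5.056 = 3.085 mg/L.
After input B: C = (5.056·3.085 + 0.057·32) / 5.113 = 3.407 mg/L.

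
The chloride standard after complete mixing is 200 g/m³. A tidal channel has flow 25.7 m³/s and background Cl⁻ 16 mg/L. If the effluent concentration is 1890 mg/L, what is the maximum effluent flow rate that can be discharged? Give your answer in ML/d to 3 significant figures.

242 ML/d

Mass balance at complete mixing: C_std·(Q_w + Q_r) = Q_w·C_e + Q_r·C_b.
Rearranging, Q_w = Q_r·(C_std − C_b)/(C_e − C_std) = 25.7·(200 − 16) / (1890 − 200) = 2.798 m³/s.
= 241.8 ML/d.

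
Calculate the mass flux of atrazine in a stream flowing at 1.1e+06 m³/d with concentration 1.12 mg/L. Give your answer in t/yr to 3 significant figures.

1.1e+06 m³/d = 12.73 m³/s.
Mass flux = Q·C = 12.73 m³/s × 1.12 g/m³ = 14.26 g/s.
= 14.26 g/s × 31.56 = 450 t/yr.

450 t/yr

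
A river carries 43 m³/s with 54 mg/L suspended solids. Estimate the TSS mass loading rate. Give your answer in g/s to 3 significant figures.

Mass flux = Q·C = 43 m³/s × 54 g/m³ = 2322 g/s.

2320 g/s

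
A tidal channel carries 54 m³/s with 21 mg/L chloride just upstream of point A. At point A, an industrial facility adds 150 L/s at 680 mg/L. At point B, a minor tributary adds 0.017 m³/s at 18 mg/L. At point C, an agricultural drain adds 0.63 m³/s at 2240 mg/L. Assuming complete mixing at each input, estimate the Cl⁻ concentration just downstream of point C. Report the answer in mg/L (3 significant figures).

150 L/s = 0.15 m³/s.
After input A: C = (54·21 + 0.15·680) / 54.15 = 22.83 mg/L.
After input B: C = (54.15·22.83 + 0.017·18) / 54.17 = 22.82 mg/L.
After input C: C = (54.17·22.82 + 0.63·2240) / 54.8 = 48.31 mg/L.

48.3 mg/L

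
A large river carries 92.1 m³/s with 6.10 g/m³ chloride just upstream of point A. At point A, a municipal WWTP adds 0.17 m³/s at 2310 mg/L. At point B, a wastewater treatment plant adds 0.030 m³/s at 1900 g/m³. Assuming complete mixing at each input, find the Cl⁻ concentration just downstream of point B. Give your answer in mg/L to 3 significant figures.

After input A: C = (92.1·6.1 + 0.17·2310) / 92.27 = 10.34 mg/L.
After input B: C = (92.27·10.34 + 0.03·1900) / 92.3 = 10.96 mg/L.

11.0 mg/L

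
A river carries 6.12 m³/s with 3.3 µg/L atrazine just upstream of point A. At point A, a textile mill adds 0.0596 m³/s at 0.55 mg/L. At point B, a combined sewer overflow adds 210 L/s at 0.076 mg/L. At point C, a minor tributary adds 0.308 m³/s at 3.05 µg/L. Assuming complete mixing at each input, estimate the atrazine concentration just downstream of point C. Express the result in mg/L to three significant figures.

3.3 µg/L = 0.0033 mg/L.
After input A: C = (6.12·0.0033 + 0.0596·0.55) / 6.18 = 0.008573 mg/L.
210 L/s = 0.21 m³/s.
After input B: C = (6.18·0.008573 + 0.21·0.076) / 6.39 = 0.01079 mg/L.
3.05 µg/L = 0.00305 mg/L.
After input C: C = (6.39·0.01079 + 0.308·0.00305) / 6.698 = 0.01043 mg/L.

0.0104 mg/L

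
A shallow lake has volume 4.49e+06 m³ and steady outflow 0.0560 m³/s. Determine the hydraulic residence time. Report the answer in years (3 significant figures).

Q = 0.0560 m³/s × 3.156e+07 s/yr = 1.767e+06 m³/yr.
Hydraulic residence time τ = V/Q = 4.49e+06/1.767e+06 = 2.541 yr.

2.54 yr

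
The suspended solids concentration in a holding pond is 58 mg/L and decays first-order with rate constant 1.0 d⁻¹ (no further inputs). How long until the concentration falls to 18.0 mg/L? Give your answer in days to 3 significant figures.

t = ln(C₀/C)/k = ln(58/18.0)/1.0 = 1.17/1.0 = 1.17 d.

1.17 d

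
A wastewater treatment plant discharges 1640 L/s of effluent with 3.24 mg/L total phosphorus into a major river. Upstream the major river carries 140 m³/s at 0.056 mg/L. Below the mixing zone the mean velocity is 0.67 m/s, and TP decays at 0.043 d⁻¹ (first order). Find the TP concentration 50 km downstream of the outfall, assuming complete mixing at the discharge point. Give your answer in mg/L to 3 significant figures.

0.0895 mg/L

1640 L/s = 1.64 m³/s.
After complete mixing, C₀ = (1.64·3.24 + 140·0.056) / 141.6 = 0.09287 mg/L.
Travel time t = 5e+04 m / 0.67 m/s = 7.463e+04 s = 0.8637 d.
C = 0.09287·exp(−0.043·0.8637) = 0.09287·0.9635 = 0.08948 mg/L.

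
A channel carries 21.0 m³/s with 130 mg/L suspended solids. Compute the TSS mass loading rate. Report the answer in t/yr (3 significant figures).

Mass flux = Q·C = 21 m³/s × 130 g/m³ = 2730 g/s.
= 2730 g/s × 31.56 = 8.615e+04 t/yr.

86200 t/yr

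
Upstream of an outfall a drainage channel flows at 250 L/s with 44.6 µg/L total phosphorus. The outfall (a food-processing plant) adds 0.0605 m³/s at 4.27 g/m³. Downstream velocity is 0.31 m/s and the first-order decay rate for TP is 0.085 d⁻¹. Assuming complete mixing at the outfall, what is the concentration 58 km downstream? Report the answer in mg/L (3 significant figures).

250 L/s = 0.25 m³/s.
44.6 µg/L = 0.0446 mg/L.
After complete mixing, C₀ = (0.0605·4.27 + 0.25·0.0446) / 0.3105 = 0.8679 mg/L.
Travel time t = 5.8e+04 m / 0.31 m/s = 1.871e+05 s = 2.165 d.
C = 0.8679·exp(−0.085·2.165) = 0.8679·0.8319 = 0.722 mg/L.

0.722 mg/L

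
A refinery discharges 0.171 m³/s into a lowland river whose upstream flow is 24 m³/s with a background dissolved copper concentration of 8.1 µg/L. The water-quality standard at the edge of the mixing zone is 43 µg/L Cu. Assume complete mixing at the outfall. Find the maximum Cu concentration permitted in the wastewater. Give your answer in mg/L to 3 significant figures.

4.94 mg/L

8.1 µg/L = 0.0081 mg/L.
43 µg/L = 0.043 mg/L.
Mass balance: 0.043·24.17 = 0.171·Cₑ + 24·0.0081.
Cₑ = (1.039 − 0.1944) / 0.171 = 4.941 mg/L.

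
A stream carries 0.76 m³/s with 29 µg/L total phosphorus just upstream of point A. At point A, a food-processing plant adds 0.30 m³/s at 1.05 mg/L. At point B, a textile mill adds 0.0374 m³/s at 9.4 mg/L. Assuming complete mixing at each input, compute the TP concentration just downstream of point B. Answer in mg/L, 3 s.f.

29 µg/L = 0.029 mg/L.
After input A: C = (0.76·0.029 + 0.3·1.05) / 1.06 = 0.318 mg/L.
After input B: C = (1.06·0.318 + 0.0374·9.4) / 1.097 = 0.6275 mg/L.

0.627 mg/L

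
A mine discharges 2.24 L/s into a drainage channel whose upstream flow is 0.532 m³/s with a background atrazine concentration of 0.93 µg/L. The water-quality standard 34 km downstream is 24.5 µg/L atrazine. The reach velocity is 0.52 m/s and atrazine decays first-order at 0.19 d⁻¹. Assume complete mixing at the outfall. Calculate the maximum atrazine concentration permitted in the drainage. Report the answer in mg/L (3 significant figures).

6.53 mg/L

2.24 L/s = 0.00224 m³/s.
0.93 µg/L = 0.00093 mg/L.
24.5 µg/L = 0.0245 mg/L.
Travel time to the compliance point: t = 3.4e+04/0.52 = 6.538e+04 s = 0.7568 d; decay factor exp(−0.19·0.7568) = 0.8661.
So the concentration just after mixing may be at most 0.0245/0.8661 = 0.02829 mg/L.
Mass balance: 0.02829·0.5342 = 0.00224·Cₑ + 0.532·0.00093.
Cₑ = (0.01511 − 0.0004948) / 0.00224 = 6.526 mg/L.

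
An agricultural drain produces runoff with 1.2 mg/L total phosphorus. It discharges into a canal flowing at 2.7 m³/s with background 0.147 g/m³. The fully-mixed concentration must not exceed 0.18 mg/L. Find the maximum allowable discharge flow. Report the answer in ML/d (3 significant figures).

Mass balance at complete mixing: C_std·(Q_w + Q_r) = Q_w·C_e + Q_r·C_b.
Rearranging, Q_w = Q_r·(C_std − C_b)/(C_e − C_std) = 2.7·(0.18 − 0.147) / (1.2 − 0.18) = 0.08735 m³/s.
= 7.547 ML/d.

7.55 ML/d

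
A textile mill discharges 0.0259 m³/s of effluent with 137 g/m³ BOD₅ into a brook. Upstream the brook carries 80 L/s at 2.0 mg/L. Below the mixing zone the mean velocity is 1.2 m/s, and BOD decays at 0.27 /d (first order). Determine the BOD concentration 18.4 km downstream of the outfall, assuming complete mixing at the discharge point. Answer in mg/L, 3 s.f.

80 L/s = 0.08 m³/s.
After complete mixing, C₀ = (0.0259·137 + 0.08·2) / 0.1059 = 35.02 mg/L.
Travel time t = 1.84e+04 m / 1.2 m/s = 1.533e+04 s = 0.1775 d.
C = 35.02·exp(−0.27·0.1775) = 35.02·0.9532 = 33.38 mg/L.

33.4 mg/L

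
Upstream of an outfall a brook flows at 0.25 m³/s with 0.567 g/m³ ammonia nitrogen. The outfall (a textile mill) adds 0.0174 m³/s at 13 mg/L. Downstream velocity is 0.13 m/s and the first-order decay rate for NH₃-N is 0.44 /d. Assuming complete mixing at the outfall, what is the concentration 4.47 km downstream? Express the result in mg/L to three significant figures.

After complete mixing, C₀ = (0.0174·13 + 0.25·0.567) / 0.2674 = 1.376 mg/L.
Travel time t = 4470 m / 0.13 m/s = 3.438e+04 s = 0.398 d.
C = 1.376·exp(−0.44·0.398) = 1.376·0.8394 = 1.155 mg/L.

1.15 mg/L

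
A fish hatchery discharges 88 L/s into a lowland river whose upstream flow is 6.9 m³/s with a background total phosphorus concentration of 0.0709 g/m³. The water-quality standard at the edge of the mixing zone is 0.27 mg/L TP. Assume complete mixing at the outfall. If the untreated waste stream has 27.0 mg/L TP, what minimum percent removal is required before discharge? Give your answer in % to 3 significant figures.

41.2 %

88 L/s = 0.088 m³/s.
Mass balance: 0.27·6.988 = 0.088·Cₑ + 6.9·0.0709.
Cₑ = (1.887 − 0.4892) / 0.088 = 15.88 mg/L.
Required removal = 1 − 15.88/27.0 = 41.18 %.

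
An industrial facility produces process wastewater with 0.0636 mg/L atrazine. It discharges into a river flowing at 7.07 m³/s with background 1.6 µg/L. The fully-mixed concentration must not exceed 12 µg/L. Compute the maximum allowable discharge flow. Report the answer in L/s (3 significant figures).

1.6 µg/L = 0.0016 mg/L.
12 µg/L = 0.012 mg/L.
Mass balance at complete mixing: C_std·(Q_w + Q_r) = Q_w·C_e + Q_r·C_b.
Rearranging, Q_w = Q_r·(C_std − C_b)/(C_e − C_std) = 7.07·(0.012 − 0.0016) / (0.0636 − 0.012) = 1.425 m³/s.
= 1425 L/s.

1420 L/s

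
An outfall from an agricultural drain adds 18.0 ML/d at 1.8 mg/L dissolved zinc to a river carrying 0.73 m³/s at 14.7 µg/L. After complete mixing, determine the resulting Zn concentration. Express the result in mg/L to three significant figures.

18.0 ML/d = 0.2083 m³/s.
14.7 µg/L = 0.0147 mg/L.
By mass balance at complete mixing, C = (0.2083·1.8 + 0.73·0.0147) / (0.2083 + 0.73) = 0.3857/0.9383 = 0.4111 mg/L.

0.411 mg/L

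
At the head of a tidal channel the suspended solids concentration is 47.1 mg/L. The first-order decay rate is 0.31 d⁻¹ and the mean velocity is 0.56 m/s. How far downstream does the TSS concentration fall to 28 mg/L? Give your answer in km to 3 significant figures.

81.2 km

From C = C₀·e^(−kt), t = ln(C₀/C)/k = ln(47.1/28)/0.31 = 0.5201/0.31 = 1.678 d.
Distance = v·t = 0.56 m/s × 1.449e+05 s = 8.117e+04 m = 81.17 km.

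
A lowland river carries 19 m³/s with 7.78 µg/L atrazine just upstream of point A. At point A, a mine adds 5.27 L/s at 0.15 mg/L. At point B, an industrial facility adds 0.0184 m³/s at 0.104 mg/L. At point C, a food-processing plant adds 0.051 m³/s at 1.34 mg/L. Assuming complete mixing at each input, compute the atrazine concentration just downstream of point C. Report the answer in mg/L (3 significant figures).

7.78 µg/L = 0.00778 mg/L.
5.27 L/s = 0.00527 m³/s.
After input A: C = (19·0.00778 + 0.00527·0.15) / 19.01 = 0.007819 mg/L.
After input B: C = (19.01·0.007819 + 0.0184·0.104) / 19.02 = 0.007912 mg/L.
After input C: C = (19.02·0.007912 + 0.051·1.34) / 19.07 = 0.01147 mg/L.

0.0115 mg/L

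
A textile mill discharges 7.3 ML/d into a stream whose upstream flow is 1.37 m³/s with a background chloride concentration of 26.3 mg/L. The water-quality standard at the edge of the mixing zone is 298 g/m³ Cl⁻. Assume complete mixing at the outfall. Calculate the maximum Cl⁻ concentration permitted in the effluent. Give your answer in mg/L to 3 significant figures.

4700 mg/L

7.3 ML/d = 0.08449 m³/s.
Mass balance: 298·1.454 = 0.08449·Cₑ + 1.37·26.3.
Cₑ = (433.4 − 36.03) / 0.08449 = 4704 mg/L.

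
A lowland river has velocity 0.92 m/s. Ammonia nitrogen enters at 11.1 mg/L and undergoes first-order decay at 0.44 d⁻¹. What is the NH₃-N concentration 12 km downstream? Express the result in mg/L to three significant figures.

10.4 mg/L

Travel time t = 12 km / 0.92 m/s = 1.2e+04/0.92 = 1.304e+04 s = 0.151 d.
First-order decay: C = 11.1·exp(−0.44·0.151) = 11.1·0.9357 = 10.39 mg/L.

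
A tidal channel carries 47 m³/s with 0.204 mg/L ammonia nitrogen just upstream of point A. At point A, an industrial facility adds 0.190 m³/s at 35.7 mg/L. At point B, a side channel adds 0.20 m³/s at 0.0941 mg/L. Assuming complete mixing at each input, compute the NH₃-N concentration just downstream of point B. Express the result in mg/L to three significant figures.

0.346 mg/L

After input A: C = (47·0.204 + 0.19·35.7) / 47.19 = 0.3469 mg/L.
After input B: C = (47.19·0.3469 + 0.2·0.0941) / 47.39 = 0.3458 mg/L.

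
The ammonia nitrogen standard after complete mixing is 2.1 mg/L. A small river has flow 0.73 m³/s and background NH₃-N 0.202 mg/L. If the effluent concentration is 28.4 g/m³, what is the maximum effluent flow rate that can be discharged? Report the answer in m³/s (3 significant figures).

0.0527 m³/s

Mass balance at complete mixing: C_std·(Q_w + Q_r) = Q_w·C_e + Q_r·C_b.
Rearranging, Q_w = Q_r·(C_std − C_b)/(C_e − C_std) = 0.73·(2.1 − 0.202) / (28.4 − 2.1) = 0.05268 m³/s.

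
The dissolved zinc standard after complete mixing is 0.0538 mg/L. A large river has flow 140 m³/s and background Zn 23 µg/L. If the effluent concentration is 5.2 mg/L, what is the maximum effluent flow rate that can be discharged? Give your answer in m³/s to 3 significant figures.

23 µg/L = 0.023 mg/L.
Mass balance at complete mixing: C_std·(Q_w + Q_r) = Q_w·C_e + Q_r·C_b.
Rearranging, Q_w = Q_r·(C_std − C_b)/(C_e − C_std) = 140·(0.0538 − 0.023) / (5.2 − 0.0538) = 0.8379 m³/s.

0.838 m³/s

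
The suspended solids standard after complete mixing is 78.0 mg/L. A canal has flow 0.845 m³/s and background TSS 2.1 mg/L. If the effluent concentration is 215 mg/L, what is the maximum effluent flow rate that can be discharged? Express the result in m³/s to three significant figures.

Mass balance at complete mixing: C_std·(Q_w + Q_r) = Q_w·C_e + Q_r·C_b.
Rearranging, Q_w = Q_r·(C_std − C_b)/(C_e − C_std) = 0.845·(78 − 2.1) / (215 − 78) = 0.4681 m³/s.

0.468 m³/s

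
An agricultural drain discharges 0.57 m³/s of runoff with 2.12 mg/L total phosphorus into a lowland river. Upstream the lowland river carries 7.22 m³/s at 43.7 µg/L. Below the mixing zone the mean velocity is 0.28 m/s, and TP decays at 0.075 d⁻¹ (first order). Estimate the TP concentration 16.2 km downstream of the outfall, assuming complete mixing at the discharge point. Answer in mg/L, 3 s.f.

0.186 mg/L

43.7 µg/L = 0.0437 mg/L.
After complete mixing, C₀ = (0.57·2.12 + 7.22·0.0437) / 7.79 = 0.1956 mg/L.
Travel time t = 1.62e+04 m / 0.28 m/s = 5.786e+04 s = 0.6696 d.
C = 0.1956·exp(−0.075·0.6696) = 0.1956·0.951 = 0.186 mg/L.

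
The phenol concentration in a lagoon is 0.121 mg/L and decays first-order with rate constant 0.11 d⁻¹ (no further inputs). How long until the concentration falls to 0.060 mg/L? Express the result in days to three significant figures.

t = ln(C₀/C)/k = ln(0.121/0.060)/0.11 = 0.7014/0.11 = 6.377 d.

6.38 d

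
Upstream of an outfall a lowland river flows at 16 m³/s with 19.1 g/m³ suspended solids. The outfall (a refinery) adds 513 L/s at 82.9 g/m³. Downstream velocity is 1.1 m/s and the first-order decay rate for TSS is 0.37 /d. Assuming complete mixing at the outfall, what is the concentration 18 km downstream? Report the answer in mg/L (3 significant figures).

513 L/s = 0.513 m³/s.
After complete mixing, C₀ = (0.513·82.9 + 16·19.1) / 16.51 = 21.08 mg/L.
Travel time t = 1.8e+04 m / 1.1 m/s = 1.636e+04 s = 0.1894 d.
C = 21.08·exp(−0.37·0.1894) = 21.08·0.9323 = 19.66 mg/L.

19.7 mg/L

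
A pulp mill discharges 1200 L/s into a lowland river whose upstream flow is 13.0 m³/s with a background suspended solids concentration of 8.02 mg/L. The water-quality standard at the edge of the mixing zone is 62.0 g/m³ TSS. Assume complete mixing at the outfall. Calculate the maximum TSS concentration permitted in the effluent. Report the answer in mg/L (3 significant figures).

647 mg/L

1200 L/s = 1.2 m³/s.
Mass balance: 62·14.2 = 1.2·Cₑ + 13·8.02.
Cₑ = (880.4 − 104.3) / 1.2 = 646.8 mg/L.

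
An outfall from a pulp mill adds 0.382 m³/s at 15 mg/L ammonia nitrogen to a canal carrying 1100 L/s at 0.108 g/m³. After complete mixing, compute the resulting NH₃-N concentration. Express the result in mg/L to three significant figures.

1100 L/s = 1.1 m³/s.
By mass balance at complete mixing, C = (0.382·15 + 1.1·0.108) / (0.382 + 1.1) = 5.849/1.482 = 3.947 mg/L.

3.95 mg/L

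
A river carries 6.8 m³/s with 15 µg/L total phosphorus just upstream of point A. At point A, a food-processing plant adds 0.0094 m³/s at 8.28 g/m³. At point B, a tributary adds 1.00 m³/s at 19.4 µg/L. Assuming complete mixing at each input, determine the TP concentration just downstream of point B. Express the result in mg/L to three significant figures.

15 µg/L = 0.015 mg/L.
After input A: C = (6.8·0.015 + 0.0094·8.28) / 6.809 = 0.02641 mg/L.
19.4 µg/L = 0.0194 mg/L.
After input B: C = (6.809·0.02641 + 1·0.0194) / 7.809 = 0.02551 mg/L.

0.0255 mg/L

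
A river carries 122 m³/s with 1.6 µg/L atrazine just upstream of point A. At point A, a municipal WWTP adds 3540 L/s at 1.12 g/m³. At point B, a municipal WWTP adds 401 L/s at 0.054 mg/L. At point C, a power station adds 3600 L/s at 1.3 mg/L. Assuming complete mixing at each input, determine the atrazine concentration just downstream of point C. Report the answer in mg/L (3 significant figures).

0.0684 mg/L

1.6 µg/L = 0.0016 mg/L.
3540 L/s = 3.54 m³/s.
After input A: C = (122·0.0016 + 3.54·1.12) / 125.5 = 0.03314 mg/L.
401 L/s = 0.401 m³/s.
After input B: C = (125.5·0.03314 + 0.401·0.054) / 125.9 = 0.0332 mg/L.
3600 L/s = 3.6 m³/s.
After input C: C = (125.9·0.0332 + 3.6·1.3) / 129.5 = 0.06841 mg/L.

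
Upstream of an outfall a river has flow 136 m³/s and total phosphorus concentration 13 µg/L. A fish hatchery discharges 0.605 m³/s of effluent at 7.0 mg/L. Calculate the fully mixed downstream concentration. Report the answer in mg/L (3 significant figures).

0.0439 mg/L

13 µg/L = 0.013 mg/L.
By mass balance at complete mixing, C = (0.605·7 + 136·0.013) / (0.605 + 136) = 6.003/136.6 = 0.04394 mg/L.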